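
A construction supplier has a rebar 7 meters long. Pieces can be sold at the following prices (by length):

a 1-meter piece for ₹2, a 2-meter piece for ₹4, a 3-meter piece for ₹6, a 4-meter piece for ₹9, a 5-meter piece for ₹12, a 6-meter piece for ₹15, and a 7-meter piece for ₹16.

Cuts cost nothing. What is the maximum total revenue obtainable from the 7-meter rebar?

17

Build best[k] bottom-up: best[k] = max over allowed piece i of (p[i] + best[k−i]).
best[1] = 2
best[2] = max(2+2, 4+0) = 4
best[3] = max(2+4, 4+2, 6+0) = 6
best[4] = max(2+6, 4+4, 6+2, 9+0) = 9
best[5] = max(2+9, 4+6, 6+4, 9+2, 12+0) = 12
best[6] = max(2+12, 4+9, 6+6, 9+4, 12+2, 15+0) = 15
best[7] = max(2+15, 4+12, 6+9, …, 15+2, 16+0) = 17
One optimal cutting: 6 + 1 → ₹15 + ₹2 = ₹17.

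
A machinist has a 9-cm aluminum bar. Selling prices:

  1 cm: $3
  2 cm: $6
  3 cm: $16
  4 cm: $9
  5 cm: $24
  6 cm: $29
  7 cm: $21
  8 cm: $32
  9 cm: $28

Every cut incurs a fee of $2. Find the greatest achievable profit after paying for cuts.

44

Let r[k] be the best obtainable value from length k. For each k, try every first piece i and keep the best of price[i] + r[k−i] minus the 2 cut fee when i<k.
r[1] = 3
r[2] = 6
r[3] = 16
r[4] = 17  (first piece 1, then r[3]=16)
r[5] = 24
r[6] = 30  (first piece 3, then r[3]=16)
r[7] = 31  (first piece 1, then r[6]=30)
r[8] = 38  (first piece 3, then r[5]=24)
r[9] = 44  (first piece 3, then r[6]=30)
One optimal plan: pieces 3 + 3 + 3 (2 cuts) → $48 − $4 = $44.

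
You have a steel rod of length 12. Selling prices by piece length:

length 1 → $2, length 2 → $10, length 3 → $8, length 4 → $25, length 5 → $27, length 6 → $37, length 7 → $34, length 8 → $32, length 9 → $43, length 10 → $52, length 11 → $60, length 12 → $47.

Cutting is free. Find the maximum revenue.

75

Consider every possible first cut. R[k] is the best of p[i]+R[k−i] over all sellable i≤k.
R[1] = 2
R[2] = max(2+2, 10+0) = 10
R[3] = max(2+10, 10+2, 8+0) = 12
R[4] = max(2+12, 10+10, 8+2, 25+0) = 25
R[5] = max(2+25, 10+12, 8+10, 25+2, 27+0) = 27
R[6] = max(2+27, 10+25, 8+12, 25+10, 27+2, 37+0) = 37
R[7] = max(2+37, 10+27, 8+25, …, 37+2, 34+0) = 39
R[8] = max(2+39, 10+37, 8+27, …, 34+2, 32+0) = 50
R[9] = max(2+50, 10+39, 8+37, …, 32+2, 43+0) = 52
R[10] = max(2+52, 10+50, 8+39, …, 43+2, 52+0) = 62
R[11] = max(2+62, 10+52, 8+50, …, 52+2, 60+0) = 64
R[12] = max(2+64, 10+62, 8+52, …, 60+2, 47+0) = 75
One optimal cutting: 4 + 4 + 4 → $25 + $25 + $25 = $75.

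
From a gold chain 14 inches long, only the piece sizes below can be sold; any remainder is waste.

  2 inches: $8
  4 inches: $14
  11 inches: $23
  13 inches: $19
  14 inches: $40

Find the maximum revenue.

Let r[k] be the best obtainable value from length k. For each k, try every first piece i and keep the best of price[i] + r[k−i].
r[1] = 0
r[2] = 8
r[3] = 8
r[4] = max(8+8, 14+0) = 16
r[5] = max(8+8, 14+0) = 16
r[6] = max(8+16, 14+8) = 24
r[7] = max(8+16, 14+8) = 24
r[8] = max(8+24, 14+16) = 32
r[9] = max(8+24, 14+16) = 32
r[10] = max(8+32, 14+24) = 40
r[11] = max(8+32, 14+24, 23+0) = 40
r[12] = max(8+40, 14+32, 23+0) = 48
r[13] = max(8+40, 14+32, 23+8, 19+0) = 48
r[14] = max(8+48, 14+40, 23+8, 19+0, 40+0) = 56
One optimal cutting: 2 + 2 + 2 + 2 + 2 + 2 + 2 → $56.

56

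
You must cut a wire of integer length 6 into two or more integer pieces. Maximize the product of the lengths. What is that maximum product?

9

Define f[k] = max over 1≤i<k of i · max(k−i, f[k−i]); the inner max lets the remainder stay uncut if that's better.
f[2] = 1·max(1,0) = 1·1 = 1
f[3] = max(1·2, 2·1) = 2
f[4] = max(1·3, 2·2, 3·1) = 4
f[5] = max(1·4, 2·3, 3·2, 4·1) = 6
f[6] = max(1·6, 2·4, 3·3, 4·2, 5·1) = 9
One optimal split: 3 + 3; product 3·3 = 9.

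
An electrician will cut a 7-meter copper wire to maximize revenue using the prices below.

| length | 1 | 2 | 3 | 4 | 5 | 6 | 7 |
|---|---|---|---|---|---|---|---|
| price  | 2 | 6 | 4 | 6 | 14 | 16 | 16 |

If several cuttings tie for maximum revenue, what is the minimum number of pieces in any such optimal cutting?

2

Build r[k] bottom-up: r[k] = max over allowed piece i of (p[i] + r[k−i]).
r[1] = 2
r[2] = 6
r[3] = 8  (first piece 1, then r[2]=6)
r[4] = 12  (first piece 2, then r[2]=6)
r[5] = 14  (first piece 1, then r[4]=12)
r[6] = 18  (first piece 2, then r[4]=12)
r[7] = 20  (first piece 1, then r[6]=18)
Maximum revenue is €20.
Now minimize piece count subject to staying optimal: for each k, pieces[k] = 1 + min over i with p[i]+r[k−i]=r[k] of pieces[k−i].
pieces[4] = 2
pieces[5] = 1
pieces[6] = 3
pieces[7] = 2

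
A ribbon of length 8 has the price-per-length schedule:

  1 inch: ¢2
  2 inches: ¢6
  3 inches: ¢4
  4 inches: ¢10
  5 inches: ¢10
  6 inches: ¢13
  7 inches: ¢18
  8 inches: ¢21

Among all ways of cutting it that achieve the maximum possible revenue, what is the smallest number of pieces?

4

Build r[k] bottom-up: r[k] = max over allowed piece i of (p[i] + r[k−i]).
r[1] = 2
r[2] = 6
r[3] = 8  (first piece 1, then r[2]=6)
r[4] = 12  (first piece 2, then r[2]=6)
r[5] = 14  (first piece 1, then r[4]=12)
r[6] = 18  (first piece 2, then r[4]=12)
r[7] = 20  (first piece 1, then r[6]=18)
r[8] = 24  (first piece 2, then r[6]=18)
Maximum revenue is ¢24.
Now minimize piece count subject to staying optimal: for each k, pieces[k] = 1 + min over i with p[i]+r[k−i]=r[k] of pieces[k−i].
pieces[5] = 3
pieces[6] = 3
pieces[7] = 4
pieces[8] = 4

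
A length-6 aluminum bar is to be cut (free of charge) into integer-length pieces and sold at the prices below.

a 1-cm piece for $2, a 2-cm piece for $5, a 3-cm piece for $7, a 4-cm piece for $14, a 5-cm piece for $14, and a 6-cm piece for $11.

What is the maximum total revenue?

Consider every possible first cut. v[k] is the best of p[i]+v[k−i] over all sellable i≤k.
v[1] = 2
v[2] = 5
v[3] = 7  (first piece 1, then v[2]=5)
v[4] = 14
v[5] = 16  (first piece 1, then v[4]=14)
v[6] = 19  (first piece 2, then v[4]=14)
One optimal cutting: 4 + 2 → $14 + $5 = $19.

19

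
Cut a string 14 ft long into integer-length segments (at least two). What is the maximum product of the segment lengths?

162

Let P[k] be the best product for length k (with at least one cut). For each first piece i, the rest contributes max(k−i, P[k−i]).
P[2] = 1·max(1,0) = 1·1 = 1
P[3] = 1·max(2,1) = 1·2 = 2
P[4] = 2·max(2,1) = 2·2 = 4
P[5] = 2·max(3,2) = 2·3 = 6
P[6] = 3·max(3,2) = 3·3 = 9
P[7] = 2·max(5,6) = 2·6 = 12
P[8] = 2·max(6,9) = 2·9 = 18
P[9] = 3·max(6,9) = 3·9 = 27
P[10] = 2·max(8,18) = 2·18 = 36
P[11] = 2·max(9,27) = 2·27 = 54
P[12] = 3·max(9,27) = 3·27 = 81
P[13] = 2·max(11,54) = 2·54 = 108
P[14] = 2·max(12,81) = 2·81 = 162
One optimal split: 3 + 3 + 3 + 3 + 2; product 3·3·3·3·2 = 162.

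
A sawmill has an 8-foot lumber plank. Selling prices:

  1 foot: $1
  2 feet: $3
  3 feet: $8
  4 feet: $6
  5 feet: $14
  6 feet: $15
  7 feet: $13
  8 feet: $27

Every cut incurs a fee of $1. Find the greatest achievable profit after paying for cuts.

Let net[k] be the best obtainable value from length k. For each k, try every first piece i and keep the best of price[i] + net[k−i] minus the 1 cut fee when i<k.
net[1] = 1
net[2] = 3
net[3] = 8
net[4] = 8  (first piece 1, then net[3]=8)
net[5] = 14
net[6] = 15  (first piece 3, then net[3]=8)
net[7] = 16  (first piece 2, then net[5]=14)
net[8] = 27
Best is to make no cuts and sell whole for $27.

27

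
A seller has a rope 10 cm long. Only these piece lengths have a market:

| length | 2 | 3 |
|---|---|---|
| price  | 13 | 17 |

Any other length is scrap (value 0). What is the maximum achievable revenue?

65

Build f[k] bottom-up: f[k] = max over allowed piece i of (p[i] + f[k−i]).
f[1] = 0
f[2] = 13
f[3] = 17
f[4] = 26  (first piece 2, then f[2]=13)
f[5] = 30  (first piece 2, then f[3]=17)
f[6] = 39  (first piece 2, then f[4]=26)
f[7] = 43  (first piece 2, then f[5]=30)
f[8] = 52  (first piece 2, then f[6]=39)
f[9] = 56  (first piece 2, then f[7]=43)
f[10] = 65  (first piece 2, then f[8]=52)
One optimal cutting: 2 + 2 + 2 + 2 + 2 → 65.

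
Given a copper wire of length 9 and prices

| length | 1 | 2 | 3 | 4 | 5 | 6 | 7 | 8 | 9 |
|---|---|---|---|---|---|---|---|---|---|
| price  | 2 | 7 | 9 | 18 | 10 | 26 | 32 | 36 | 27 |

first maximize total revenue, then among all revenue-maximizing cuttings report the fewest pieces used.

2

Build r[k] bottom-up: r[k] = max over allowed piece i of (p[i] + r[k−i]).
r[1] = 2
r[2] = max(2+2, 7+0) = 7
r[3] = max(2+7, 7+2, 9+0) = 9
r[4] = max(2+9, 7+7, 9+2, 18+0) = 18
r[5] = max(2+18, 7+9, 9+7, 18+2, 10+0) = 20
r[6] = max(2+20, 7+18, 9+9, 18+7, 10+2, 26+0) = 26
r[7] = max(2+26, 7+20, 9+18, …, 26+2, 32+0) = 32
r[8] = max(2+32, 7+26, 9+20, …, 32+2, 36+0) = 36
r[9] = max(2+36, 7+32, 9+26, …, 36+2, 27+0) = 39
Maximum revenue is €39.
Now minimize piece count subject to staying optimal: for each k, pieces[k] = 1 + min over i with p[i]+r[k−i]=r[k] of pieces[k−i].
pieces[6] = 1
pieces[7] = 1
pieces[8] = 1
pieces[9] = 2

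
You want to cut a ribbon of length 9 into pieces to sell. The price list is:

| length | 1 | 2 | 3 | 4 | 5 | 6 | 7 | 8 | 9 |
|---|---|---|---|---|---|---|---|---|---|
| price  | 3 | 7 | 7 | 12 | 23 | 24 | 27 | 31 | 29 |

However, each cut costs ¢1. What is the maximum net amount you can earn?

35

Build r[k] bottom-up: r[k] = max over allowed piece i of (p[i] + r[k−i]) − 1 per cut.
r[1] = 3
r[2] = 7
r[3] = 9  (first piece 1, then r[2]=7)
r[4] = 13  (first piece 2, then r[2]=7)
r[5] = 23
r[6] = 25  (first piece 1, then r[5]=23)
r[7] = 29  (first piece 2, then r[5]=23)
r[8] = 31  (first piece 1, then r[7]=29)
r[9] = 35  (first piece 2, then r[7]=29)
One optimal plan: pieces 5 + 2 + 2 (2 cuts) → ¢37 − ¢2 = ¢35.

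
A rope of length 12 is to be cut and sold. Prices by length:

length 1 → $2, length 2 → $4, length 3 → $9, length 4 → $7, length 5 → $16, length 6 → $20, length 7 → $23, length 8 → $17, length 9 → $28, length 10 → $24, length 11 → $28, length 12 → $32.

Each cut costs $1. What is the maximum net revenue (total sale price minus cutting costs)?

Build v[k] bottom-up: v[k] = max over allowed piece i of (p[i] + v[k−i]) − 1 per cut.
v[1] = 2
v[2] = max(2+2-1, 4+0) = 4
v[3] = max(2+4-1, 4+2-1, 9+0) = 9
v[4] = max(2+9-1, 4+4-1, 9+2-1, 7+0) = 10
v[5] = max(2+10-1, 4+9-1, 9+4-1, 7+2-1, 16+0) = 16
v[6] = max(2+16-1, 4+10-1, 9+9-1, 7+4-1, 16+2-1, 20+0) = 20
v[7] = max(2+20-1, 4+16-1, 9+10-1, …, 20+2-1, 23+0) = 23
v[8] = max(2+23-1, 4+20-1, 9+16-1, …, 23+2-1, 17+0) = 24
v[9] = max(2+24-1, 4+23-1, 9+20-1, …, 17+2-1, 28+0) = 28
v[10] = max(2+28-1, 4+24-1, 9+23-1, …, 28+2-1, 24+0) = 31
v[11] = max(2+31-1, 4+28-1, 9+24-1, …, 24+2-1, 28+0) = 35
v[12] = max(2+35-1, 4+31-1, 9+28-1, …, 28+2-1, 32+0) = 39
One optimal plan: pieces 6 + 6 (1 cut) → $40 − $1 = $39.

39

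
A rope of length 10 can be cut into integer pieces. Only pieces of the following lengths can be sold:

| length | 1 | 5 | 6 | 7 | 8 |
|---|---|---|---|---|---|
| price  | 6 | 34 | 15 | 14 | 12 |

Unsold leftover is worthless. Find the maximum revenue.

Let best[k] be the best obtainable value from length k. For each k, try every first piece i and keep the best of price[i] + best[k−i].
best[1] = 6
best[2] = 12  (first piece 1, then best[1]=6)
best[3] = 18  (first piece 1, then best[2]=12)
best[4] = 24  (first piece 1, then best[3]=18)
best[5] = 34
best[6] = 40  (first piece 1, then best[5]=34)
best[7] = 46  (first piece 1, then best[6]=40)
best[8] = 52  (first piece 1, then best[7]=46)
best[9] = 58  (first piece 1, then best[8]=52)
best[10] = 68  (first piece 5, then best[5]=34)
One optimal cutting: 5 + 5 → $68.

68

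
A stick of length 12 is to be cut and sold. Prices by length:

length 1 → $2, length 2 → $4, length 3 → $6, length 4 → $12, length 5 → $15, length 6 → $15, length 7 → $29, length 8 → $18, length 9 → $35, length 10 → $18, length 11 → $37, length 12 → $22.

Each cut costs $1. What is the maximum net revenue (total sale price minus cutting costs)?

Let net[k] be the best obtainable value from length k. For each k, try every first piece i and keep the best of price[i] + net[k−i] minus the 1 cut fee when i<k.
net[1] = 2
net[2] = max(2+2-1, 4+0) = 4
net[3] = max(2+4-1, 4+2-1, 6+0) = 6
net[4] = max(2+6-1, 4+4-1, 6+2-1, 12+0) = 12
net[5] = max(2+12-1, 4+6-1, 6+4-1, 12+2-1, 15+0) = 15
net[6] = max(2+15-1, 4+12-1, 6+6-1, 12+4-1, 15+2-1, 15+0) = 16
net[7] = max(2+16-1, 4+15-1, 6+12-1, …, 15+2-1, 29+0) = 29
net[8] = max(2+29-1, 4+16-1, 6+15-1, …, 29+2-1, 18+0) = 30
net[9] = max(2+30-1, 4+29-1, 6+16-1, …, 18+2-1, 35+0) = 35
net[10] = max(2+35-1, 4+30-1, 6+29-1, …, 35+2-1, 18+0) = 36
net[11] = max(2+36-1, 4+35-1, 6+30-1, …, 18+2-1, 37+0) = 40
net[12] = max(2+40-1, 4+36-1, 6+35-1, …, 37+2-1, 22+0) = 43
One optimal plan: pieces 7 + 5 (1 cut) → $44 − $1 = $43.

43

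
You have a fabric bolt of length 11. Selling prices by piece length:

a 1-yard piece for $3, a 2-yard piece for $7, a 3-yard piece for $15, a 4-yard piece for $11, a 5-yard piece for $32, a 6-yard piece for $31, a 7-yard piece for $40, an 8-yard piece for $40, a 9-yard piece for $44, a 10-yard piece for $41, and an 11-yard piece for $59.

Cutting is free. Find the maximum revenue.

Consider every possible first cut. best[k] is the best of p[i]+best[k−i] over all sellable i≤k.
best[1] = 3
best[2] = 7
best[3] = 15
best[4] = 18  (first piece 1, then best[3]=15)
best[5] = 32
best[6] = 35  (first piece 1, then best[5]=32)
best[7] = 40
best[8] = 47  (first piece 3, then best[5]=32)
best[9] = 50  (first piece 1, then best[8]=47)
best[10] = 64  (first piece 5, then best[5]=32)
best[11] = 67  (first piece 1, then best[10]=64)
One optimal cutting: 5 + 5 + 1 → $32 + $32 + $3 = $67.

67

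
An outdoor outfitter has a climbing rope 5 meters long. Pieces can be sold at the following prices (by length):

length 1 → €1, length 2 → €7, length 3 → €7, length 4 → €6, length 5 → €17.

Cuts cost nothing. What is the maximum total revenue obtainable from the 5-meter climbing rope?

17

Consider every possible first cut. v[k] is the best of p[i]+v[k−i] over all sellable i≤k.
v[1] = 1
v[2] = max(1+1, 7+0) = 7
v[3] = max(1+7, 7+1, 7+0) = 8
v[4] = max(1+8, 7+7, 7+1, 6+0) = 14
v[5] = max(1+14, 7+8, 7+7, 6+1, 17+0) = 17
Best is to sell the whole 5-meter piece uncut for €17.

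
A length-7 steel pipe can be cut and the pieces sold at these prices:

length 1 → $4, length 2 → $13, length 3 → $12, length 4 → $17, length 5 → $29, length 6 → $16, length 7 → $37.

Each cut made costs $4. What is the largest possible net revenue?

Let net[k] be the best obtainable value from length k. For each k, try every first piece i and keep the best of price[i] + net[k−i] minus the 4 cut fee when i<k.
net[1] = 4
net[2] = max(4+4-4, 13+0) = 13
net[3] = max(4+13-4, 13+4-4, 12+0) = 13
net[4] = max(4+13-4, 13+13-4, 12+4-4, 17+0) = 22
net[5] = max(4+22-4, 13+13-4, 12+13-4, 17+4-4, 29+0) = 29
net[6] = max(4+29-4, 13+22-4, 12+13-4, 17+13-4, 29+4-4, 16+0) = 31
net[7] = max(4+31-4, 13+29-4, 12+22-4, …, 16+4-4, 37+0) = 38
One optimal plan: pieces 5 + 2 (1 cut) → $42 − $4 = $38.

38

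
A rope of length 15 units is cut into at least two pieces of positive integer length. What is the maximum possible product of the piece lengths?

Fill prod[k] for k=2..15: at each k try every first piece i and multiply by the better of (k−i) uncut or prod[k−i].
Small cases: prod[2]=1, prod[3]=2, prod[4]=4, prod[5]=6, prod[6]=9, prod[7]=12, prod[8]=18, prod[9]=27, prod[10]=36.
prod[11] = 2*max(9,27) = 2*27 = 54
prod[12] = 3*max(9,27) = 3*27 = 81
prod[13] = 2*max(11,54) = 2*54 = 108
prod[14] = 2*max(12,81) = 2*81 = 162
prod[15] = 3*max(12,81) = 3*81 = 243
One optimal split: 3 + 3 + 3 + 3 + 3; product 3*3*3*3*3 = 243.

243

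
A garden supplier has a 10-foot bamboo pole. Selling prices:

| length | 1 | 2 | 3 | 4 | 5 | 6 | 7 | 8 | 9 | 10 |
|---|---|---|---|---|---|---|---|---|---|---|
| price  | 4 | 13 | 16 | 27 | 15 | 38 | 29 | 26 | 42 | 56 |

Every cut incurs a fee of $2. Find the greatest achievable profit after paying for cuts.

63

Build net[k] bottom-up: net[k] = max over allowed piece i of (p[i] + net[k−i]) − 2 per cut.
net[1] = 4
net[2] = max(4+4-2, 13+0) = 13
net[3] = max(4+13-2, 13+4-2, 16+0) = 16
net[4] = max(4+16-2, 13+13-2, 16+4-2, 27+0) = 27
net[5] = max(4+27-2, 13+16-2, 16+13-2, 27+4-2, 15+0) = 29
net[6] = max(4+29-2, 13+27-2, 16+16-2, 27+13-2, 15+4-2, 38+0) = 38
net[7] = max(4+38-2, 13+29-2, 16+27-2, …, 38+4-2, 29+0) = 41
net[8] = max(4+41-2, 13+38-2, 16+29-2, …, 29+4-2, 26+0) = 52
net[9] = max(4+52-2, 13+41-2, 16+38-2, …, 26+4-2, 42+0) = 54
net[10] = max(4+54-2, 13+52-2, 16+41-2, …, 42+4-2, 56+0) = 63
One optimal plan: pieces 4 + 4 + 2 (2 cuts) → $67 − $4 = $63.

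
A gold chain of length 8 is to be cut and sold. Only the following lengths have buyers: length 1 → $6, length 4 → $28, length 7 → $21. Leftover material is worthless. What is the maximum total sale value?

Build best[k] bottom-up: best[k] = max over allowed piece i of (p[i] + best[k−i]).
best[1] = 6
best[2] = 12  (first piece 1, then best[1]=6)
best[3] = 18  (first piece 1, then best[2]=12)
best[4] = 28
best[5] = 34  (first piece 1, then best[4]=28)
best[6] = 40  (first piece 1, then best[5]=34)
best[7] = 46  (first piece 1, then best[6]=40)
best[8] = 56  (first piece 4, then best[4]=28)
One optimal cutting: 4 + 4 → $56.

56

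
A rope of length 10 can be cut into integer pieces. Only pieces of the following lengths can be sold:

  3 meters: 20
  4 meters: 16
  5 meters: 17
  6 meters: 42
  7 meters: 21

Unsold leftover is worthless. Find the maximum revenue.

Let r[k] be the best obtainable value from length k. For each k, try every first piece i and keep the best of price[i] + r[k−i].
r[1] = 0
r[2] = 0
r[3] = 20
r[4] = 20
r[5] = 20
r[6] = 42
r[7] = 42
r[8] = 42
r[9] = 62  (first piece 3, then r[6]=42)
r[10] = 62
One optimal cutting: pieces 6 + 3 with 1 meter of scrap → 62.

62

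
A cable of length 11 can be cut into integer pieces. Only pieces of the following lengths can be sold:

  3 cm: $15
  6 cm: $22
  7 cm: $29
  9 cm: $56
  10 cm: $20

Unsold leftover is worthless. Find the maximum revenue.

56

Consider every possible first cut. best[k] is the best of p[i]+best[k−i] over all sellable i≤k.
best[1] = 0
best[2] = 0
best[3] = 15
best[4] = 15
best[5] = 15
best[6] = max(15+15, 22+0) = 30
best[7] = max(15+15, 22+0, 29+0) = 30
best[8] = max(15+15, 22+0, 29+0) = 30
best[9] = max(15+30, 22+15, 29+0, 56+0) = 56
best[10] = max(15+30, 22+15, 29+15, 56+0, 20+0) = 56
best[11] = max(15+30, 22+15, 29+15, 56+0, 20+0) = 56
One optimal cutting: pieces 9 with 2 cm of scrap → $56.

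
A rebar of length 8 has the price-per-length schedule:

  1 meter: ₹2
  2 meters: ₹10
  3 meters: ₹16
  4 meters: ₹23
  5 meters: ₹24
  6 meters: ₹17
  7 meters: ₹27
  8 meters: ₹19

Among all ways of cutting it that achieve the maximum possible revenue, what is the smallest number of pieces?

2

Let r[k] be the best obtainable value from length k. For each k, try every first piece i and keep the best of price[i] + r[k−i].
r[1] = 2
r[2] = max(2+2, 10+0) = 10
r[3] = max(2+10, 10+2, 16+0) = 16
r[4] = max(2+16, 10+10, 16+2, 23+0) = 23
r[5] = max(2+23, 10+16, 16+10, 23+2, 24+0) = 26
r[6] = max(2+26, 10+23, 16+16, 23+10, 24+2, 17+0) = 33
r[7] = max(2+33, 10+26, 16+23, …, 17+2, 27+0) = 39
r[8] = max(2+39, 10+33, 16+26, …, 27+2, 19+0) = 46
Maximum revenue is ₹46.
Now minimize piece count subject to staying optimal: for each k, pieces[k] = 1 + min over i with p[i]+r[k−i]=r[k] of pieces[k−i].
pieces[5] = 2
pieces[6] = 2
pieces[7] = 2
pieces[8] = 2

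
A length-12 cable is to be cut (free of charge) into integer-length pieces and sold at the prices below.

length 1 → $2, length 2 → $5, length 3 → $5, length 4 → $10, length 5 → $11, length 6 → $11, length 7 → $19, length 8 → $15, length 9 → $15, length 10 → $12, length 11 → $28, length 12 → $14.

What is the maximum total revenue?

31

Let best[k] be the best obtainable value from length k. For each k, try every first piece i and keep the best of price[i] + best[k−i].
best[1] = 2
best[2] = max(2+2, 5+0) = 5
best[3] = max(2+5, 5+2, 5+0) = 7
best[4] = max(2+7, 5+5, 5+2, 10+0) = 10
best[5] = max(2+10, 5+7, 5+5, 10+2, 11+0) = 12
best[6] = max(2+12, 5+10, 5+7, 10+5, 11+2, 11+0) = 15
best[7] = max(2+15, 5+12, 5+10, …, 11+2, 19+0) = 19
best[8] = max(2+19, 5+15, 5+12, …, 19+2, 15+0) = 21
best[9] = max(2+21, 5+19, 5+15, …, 15+2, 15+0) = 24
best[10] = max(2+24, 5+21, 5+19, …, 15+2, 12+0) = 26
best[11] = max(2+26, 5+24, 5+21, …, 12+2, 28+0) = 29
best[12] = max(2+29, 5+26, 5+24, …, 28+2, 14+0) = 31
One optimal cutting: 7 + 2 + 2 + 1 → $19 + $5 + $5 + $2 = $31.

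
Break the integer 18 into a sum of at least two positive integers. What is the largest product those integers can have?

Define g[k] = max over 1≤i<k of i · max(k−i, g[k−i]); the inner max lets the remainder stay uncut if that's better.
g[2] = 1×max(1,0) = 1×1 = 1
g[3] = max(1×2, 2×1) = 2
g[4] = max(1×3, 2×2, 3×1) = 4
g[5] = max(1×4, 2×3, 3×2, 4×1) = 6
g[6] = max(1×6, 2×4, 3×3, 4×2, 5×1) = 9
g[7] = max(1×9, 2×6, 3×4, 4×3, 5×2, 6×1) = 12
g[8] = max(1×12, 2×9, 3×6, …, 6×2, 7×1) = 18
g[9] = max(1×18, 2×12, 3×9, …, 7×2, 8×1) = 27
g[10] = max(1×27, 2×18, 3×12, …, 8×2, 9×1) = 36
g[11] = max(1×36, 2×27, 3×18, …, 9×2, 10×1) = 54
g[12] = max(1×54, 2×36, 3×27, …, 10×2, 11×1) = 81
g[13] = max(1×81, 2×54, 3×36, …, 11×2, 12×1) = 108
g[14] = max(1×108, 2×81, 3×54, …, 12×2, 13×1) = 162
g[15] = max(1×162, 2×108, 3×81, …, 13×2, 14×1) = 243
g[16] = max(1×243, 2×162, 3×108, …, 14×2, 15×1) = 324
g[17] = max(1×324, 2×243, 3×162, …, 15×2, 16×1) = 486
g[18] = max(1×486, 2×324, 3×243, …, 16×2, 17×1) = 729
One optimal split: 3 + 3 + 3 + 3 + 3 + 3; product 3×3×3×3×3×3 = 729.

729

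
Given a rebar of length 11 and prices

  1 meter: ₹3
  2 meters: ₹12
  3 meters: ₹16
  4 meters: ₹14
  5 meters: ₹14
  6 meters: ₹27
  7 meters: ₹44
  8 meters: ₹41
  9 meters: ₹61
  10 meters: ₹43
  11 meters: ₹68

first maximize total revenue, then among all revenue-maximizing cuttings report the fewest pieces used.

2

Build r[k] bottom-up: r[k] = max over allowed piece i of (p[i] + r[k−i]).
r[1] = 3
r[2] = 12
r[3] = 16
r[4] = 24  (first piece 2, then r[2]=12)
r[5] = 28  (first piece 2, then r[3]=16)
r[6] = 36  (first piece 2, then r[4]=24)
r[7] = 44
r[8] = 48  (first piece 2, then r[6]=36)
r[9] = 61
r[10] = 64  (first piece 1, then r[9]=61)
r[11] = 73  (first piece 2, then r[9]=61)
Maximum revenue is ₹73.
Now minimize piece count subject to staying optimal: for each k, pieces[k] = 1 + min over i with p[i]+r[k−i]=r[k] of pieces[k−i].
pieces[8] = 4
pieces[9] = 1
pieces[10] = 2
pieces[11] = 2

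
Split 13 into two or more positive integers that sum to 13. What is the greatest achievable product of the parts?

108

Define prod[k] = max over 1≤i<k of i · max(k−i, prod[k−i]); the inner max lets the remainder stay uncut if that's better.
Small cases: prod[2]=1, prod[3]=2, prod[4]=4, prod[5]=6, prod[6]=9.
prod[7] = 2*max(5,6) = 2*6 = 12
prod[8] = 2*max(6,9) = 2*9 = 18
prod[9] = 3*max(6,9) = 3*9 = 27
prod[10] = 2*max(8,18) = 2*18 = 36
prod[11] = 2*max(9,27) = 2*27 = 54
prod[12] = 3*max(9,27) = 3*27 = 81
prod[13] = 2*max(11,54) = 2*54 = 108
One optimal split: 3 + 3 + 3 + 2 + 2; product 3*3*3*2*2 = 108.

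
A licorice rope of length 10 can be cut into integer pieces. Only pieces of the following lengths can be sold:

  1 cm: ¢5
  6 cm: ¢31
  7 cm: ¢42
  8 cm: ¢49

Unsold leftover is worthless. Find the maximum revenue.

59

Let r[k] be the best obtainable value from length k. For each k, try every first piece i and keep the best of price[i] + r[k−i].
r[1] = 5
r[2] = 10  (first piece 1, then r[1]=5)
r[3] = 15  (first piece 1, then r[2]=10)
r[4] = 20  (first piece 1, then r[3]=15)
r[5] = 25  (first piece 1, then r[4]=20)
r[6] = max(5+25, 31+0) = 31
r[7] = max(5+31, 31+5, 42+0) = 42
r[8] = max(5+42, 31+10, 42+5, 49+0) = 49
r[9] = max(5+49, 31+15, 42+10, 49+5) = 54
r[10] = max(5+54, 31+20, 42+15, 49+10) = 59
One optimal cutting: 8 + 1 + 1 → ¢59.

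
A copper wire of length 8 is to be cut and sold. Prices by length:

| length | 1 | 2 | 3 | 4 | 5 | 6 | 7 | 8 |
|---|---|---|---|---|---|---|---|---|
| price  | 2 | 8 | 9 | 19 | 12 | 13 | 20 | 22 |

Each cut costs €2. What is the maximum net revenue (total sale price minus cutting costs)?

36

Consider every possible first cut. net[k] is the best of p[i]+net[k−i] over all sellable i≤k, charging 2 whenever i<k.
net[1] = 2
net[2] = max(2+2-2, 8+0) = 8
net[3] = max(2+8-2, 8+2-2, 9+0) = 9
net[4] = max(2+9-2, 8+8-2, 9+2-2, 19+0) = 19
net[5] = max(2+19-2, 8+9-2, 9+8-2, 19+2-2, 12+0) = 19
net[6] = max(2+19-2, 8+19-2, 9+9-2, 19+8-2, 12+2-2, 13+0) = 25
net[7] = max(2+25-2, 8+19-2, 9+19-2, …, 13+2-2, 20+0) = 26
net[8] = max(2+26-2, 8+25-2, 9+19-2, …, 20+2-2, 22+0) = 36
One optimal plan: pieces 4 + 4 (1 cut) → €38 − €2 = €36.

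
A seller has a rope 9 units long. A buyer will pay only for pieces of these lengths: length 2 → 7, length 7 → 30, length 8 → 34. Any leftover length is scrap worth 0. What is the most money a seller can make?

37

Build best[k] bottom-up: best[k] = max over allowed piece i of (p[i] + best[k−i]).
best[1] = 0
best[2] = 7
best[3] = 7
best[4] = 14  (first piece 2, then best[2]=7)
best[5] = 14
best[6] = 21  (first piece 2, then best[4]=14)
best[7] = max(7+14, 30+0) = 30
best[8] = max(7+21, 30+0, 34+0) = 34
best[9] = max(7+30, 30+7, 34+0) = 37
One optimal cutting: 7 + 2 → 37.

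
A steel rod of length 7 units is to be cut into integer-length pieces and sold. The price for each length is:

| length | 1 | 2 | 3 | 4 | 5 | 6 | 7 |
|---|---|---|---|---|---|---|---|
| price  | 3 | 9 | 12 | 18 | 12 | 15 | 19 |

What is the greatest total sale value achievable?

30

Consider every possible first cut. v[k] is the best of p[i]+v[k−i] over all sellable i≤k.
v[1] = 3
v[2] = max(3+3, 9+0) = 9
v[3] = max(3+9, 9+3, 12+0) = 12
v[4] = max(3+12, 9+9, 12+3, 18+0) = 18
v[5] = max(3+18, 9+12, 12+9, 18+3, 12+0) = 21
v[6] = max(3+21, 9+18, 12+12, 18+9, 12+3, 15+0) = 27
v[7] = max(3+27, 9+21, 12+18, …, 15+3, 19+0) = 30
One optimal cutting: 2 + 2 + 2 + 1 → $9 + $9 + $9 + $3 = $30.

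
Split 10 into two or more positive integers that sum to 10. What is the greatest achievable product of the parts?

36

Define P[k] = max over 1≤i<k of i · max(k−i, P[k−i]); the inner max lets the remainder stay uncut if that's better.
P[2] = 1·max(1,0) = 1·1 = 1
P[3] = 1·max(2,1) = 1·2 = 2
P[4] = 2·max(2,1) = 2·2 = 4
P[5] = 2·max(3,2) = 2·3 = 6
P[6] = 3·max(3,2) = 3·3 = 9
P[7] = 2·max(5,6) = 2·6 = 12
P[8] = 2·max(6,9) = 2·9 = 18
P[9] = 3·max(6,9) = 3·9 = 27
P[10] = 2·max(8,18) = 2·18 = 36
One optimal split: 3 + 3 + 2 + 2; product 3·3·2·2 = 36.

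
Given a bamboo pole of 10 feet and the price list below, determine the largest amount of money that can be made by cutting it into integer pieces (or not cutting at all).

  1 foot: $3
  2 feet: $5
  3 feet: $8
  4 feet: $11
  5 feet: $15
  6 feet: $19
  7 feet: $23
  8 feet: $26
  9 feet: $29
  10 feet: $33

Build r[k] bottom-up: r[k] = max over allowed piece i of (p[i] + r[k−i]).
r[1] = 3
r[2] = max(3+3, 5+0) = 6
r[3] = max(3+6, 5+3, 8+0) = 9
r[4] = max(3+9, 5+6, 8+3, 11+0) = 12
r[5] = max(3+12, 5+9, 8+6, 11+3, 15+0) = 15
r[6] = max(3+15, 5+12, 8+9, 11+6, 15+3, 19+0) = 19
r[7] = max(3+19, 5+15, 8+12, …, 19+3, 23+0) = 23
r[8] = max(3+23, 5+19, 8+15, …, 23+3, 26+0) = 26
r[9] = max(3+26, 5+23, 8+19, …, 26+3, 29+0) = 29
r[10] = max(3+29, 5+26, 8+23, …, 29+3, 33+0) = 33
Best is to sell the whole 10-foot piece uncut for $33.

33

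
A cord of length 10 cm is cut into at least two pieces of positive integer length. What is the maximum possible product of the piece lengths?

Fill f[k] for k=2..10: at each k try every first piece i and multiply by the better of (k−i) uncut or f[k−i].
f[2] = 1·max(1,0) = 1·1 = 1
f[3] = max(1·2, 2·1) = 2
f[4] = max(1·3, 2·2, 3·1) = 4
f[5] = max(1·4, 2·3, 3·2, 4·1) = 6
f[6] = max(1·6, 2·4, 3·3, 4·2, 5·1) = 9
f[7] = max(1·9, 2·6, 3·4, 4·3, 5·2, 6·1) = 12
f[8] = max(1·12, 2·9, 3·6, …, 6·2, 7·1) = 18
f[9] = max(1·18, 2·12, 3·9, …, 7·2, 8·1) = 27
f[10] = max(1·27, 2·18, 3·12, …, 8·2, 9·1) = 36
One optimal split: 3 + 3 + 2 + 2; product 3·3·2·2 = 36.

36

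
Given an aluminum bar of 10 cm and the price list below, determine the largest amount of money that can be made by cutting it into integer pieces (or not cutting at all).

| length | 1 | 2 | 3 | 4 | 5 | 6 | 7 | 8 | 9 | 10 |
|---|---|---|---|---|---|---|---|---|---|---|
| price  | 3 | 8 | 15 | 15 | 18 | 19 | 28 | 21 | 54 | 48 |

57

Consider every possible first cut. R[k] is the best of p[i]+R[k−i] over all sellable i≤k.
R[1] = 3
R[2] = max(3+3, 8+0) = 8
R[3] = max(3+8, 8+3, 15+0) = 15
R[4] = max(3+15, 8+8, 15+3, 15+0) = 18
R[5] = max(3+18, 8+15, 15+8, 15+3, 18+0) = 23
R[6] = max(3+23, 8+18, 15+15, 15+8, 18+3, 19+0) = 30
R[7] = max(3+30, 8+23, 15+18, …, 19+3, 28+0) = 33
R[8] = max(3+33, 8+30, 15+23, …, 28+3, 21+0) = 38
R[9] = max(3+38, 8+33, 15+30, …, 21+3, 54+0) = 54
R[10] = max(3+54, 8+38, 15+33, …, 54+3, 48+0) = 57
One optimal cutting: 9 + 1 → $54 + $3 = $57.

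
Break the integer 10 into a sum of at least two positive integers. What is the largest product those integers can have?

Fill g[k] for k=2..10: at each k try every first piece i and multiply by the better of (k−i) uncut or g[k−i].
g[2] = 1·max(1,0) = 1·1 = 1
g[3] = 1·max(2,1) = 1·2 = 2
g[4] = 2·max(2,1) = 2·2 = 4
g[5] = 2·max(3,2) = 2·3 = 6
g[6] = 3·max(3,2) = 3·3 = 9
g[7] = 2·max(5,6) = 2·6 = 12
g[8] = 2·max(6,9) = 2·9 = 18
g[9] = 3·max(6,9) = 3·9 = 27
g[10] = 2·max(8,18) = 2·18 = 36
One optimal split: 3 + 3 + 2 + 2; product 3·3·2·2 = 36.

36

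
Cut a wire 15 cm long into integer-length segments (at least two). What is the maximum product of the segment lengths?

Let f[k] be the best product for length k (with at least one cut). For each first piece i, the rest contributes max(k−i, f[k−i]).
f[2] = 1×max(1,0) = 1×1 = 1
f[3] = 1×max(2,1) = 1×2 = 2
f[4] = 2×max(2,1) = 2×2 = 4
f[5] = 2×max(3,2) = 2×3 = 6
f[6] = 3×max(3,2) = 3×3 = 9
f[7] = 2×max(5,6) = 2×6 = 12
f[8] = 2×max(6,9) = 2×9 = 18
f[9] = 3×max(6,9) = 3×9 = 27
f[10] = 2×max(8,18) = 2×18 = 36
f[11] = 2×max(9,27) = 2×27 = 54
f[12] = 3×max(9,27) = 3×27 = 81
f[13] = 2×max(11,54) = 2×54 = 108
f[14] = 2×max(12,81) = 2×81 = 162
f[15] = 3×max(12,81) = 3×81 = 243
One optimal split: 3 + 3 + 3 + 3 + 3; product 3×3×3×3×3 = 243.

243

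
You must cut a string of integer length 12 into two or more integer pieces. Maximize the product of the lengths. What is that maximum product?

Fill g[k] for k=2..12: at each k try every first piece i and multiply by the better of (k−i) uncut or g[k−i].
Small cases: g[2]=1, g[3]=2, g[4]=4, g[5]=6, g[6]=9, g[7]=12.
g[8] = max(1*12, 2*9, 3*6, …, 6*2, 7*1) = 18
g[9] = max(1*18, 2*12, 3*9, …, 7*2, 8*1) = 27
g[10] = max(1*27, 2*18, 3*12, …, 8*2, 9*1) = 36
g[11] = max(1*36, 2*27, 3*18, …, 9*2, 10*1) = 54
g[12] = max(1*54, 2*36, 3*27, …, 10*2, 11*1) = 81
One optimal split: 3 + 3 + 3 + 3; product 3*3*3*3 = 81.

81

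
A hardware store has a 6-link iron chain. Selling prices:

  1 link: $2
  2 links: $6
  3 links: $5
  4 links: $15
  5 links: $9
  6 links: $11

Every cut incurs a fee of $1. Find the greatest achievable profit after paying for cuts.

Build net[k] bottom-up: net[k] = max over allowed piece i of (p[i] + net[k−i]) − 1 per cut.
net[1] = 2
net[2] = max(2+2-1, 6+0) = 6
net[3] = max(2+6-1, 6+2-1, 5+0) = 7
net[4] = max(2+7-1, 6+6-1, 5+2-1, 15+0) = 15
net[5] = max(2+15-1, 6+7-1, 5+6-1, 15+2-1, 9+0) = 16
net[6] = max(2+16-1, 6+15-1, 5+7-1, 15+6-1, 9+2-1, 11+0) = 20
One optimal plan: pieces 4 + 2 (1 cut) → $21 − $1 = $20.

20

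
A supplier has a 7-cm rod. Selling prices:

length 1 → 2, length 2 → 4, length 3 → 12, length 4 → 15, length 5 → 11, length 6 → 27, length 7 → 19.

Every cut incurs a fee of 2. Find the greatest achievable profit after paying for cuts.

Consider every possible first cut. v[k] is the best of p[i]+v[k−i] over all sellable i≤k, charging 2 whenever i<k.
v[1] = 2
v[2] = max(2+2-2, 4+0) = 4
v[3] = max(2+4-2, 4+2-2, 12+0) = 12
v[4] = max(2+12-2, 4+4-2, 12+2-2, 15+0) = 15
v[5] = max(2+15-2, 4+12-2, 12+4-2, 15+2-2, 11+0) = 15
v[6] = max(2+15-2, 4+15-2, 12+12-2, 15+4-2, 11+2-2, 27+0) = 27
v[7] = max(2+27-2, 4+15-2, 12+15-2, …, 27+2-2, 19+0) = 27
One optimal plan: pieces 6 + 1 (1 cut) → 29 − 2 = 27.

27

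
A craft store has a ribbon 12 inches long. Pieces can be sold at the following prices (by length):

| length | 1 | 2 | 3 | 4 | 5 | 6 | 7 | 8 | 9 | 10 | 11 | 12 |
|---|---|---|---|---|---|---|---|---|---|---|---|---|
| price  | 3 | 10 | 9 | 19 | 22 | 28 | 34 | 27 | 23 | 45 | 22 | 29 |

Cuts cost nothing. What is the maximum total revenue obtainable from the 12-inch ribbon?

Consider every possible first cut. R[k] is the best of p[i]+R[k−i] over all sellable i≤k.
R[1] = 3
R[2] = max(3+3, 10+0) = 10
R[3] = max(3+10, 10+3, 9+0) = 13
R[4] = max(3+13, 10+10, 9+3, 19+0) = 20
R[5] = max(3+20, 10+13, 9+10, 19+3, 22+0) = 23
R[6] = max(3+23, 10+20, 9+13, 19+10, 22+3, 28+0) = 30
R[7] = max(3+30, 10+23, 9+20, …, 28+3, 34+0) = 34
R[8] = max(3+34, 10+30, 9+23, …, 34+3, 27+0) = 40
R[9] = max(3+40, 10+34, 9+30, …, 27+3, 23+0) = 44
R[10] = max(3+44, 10+40, 9+34, …, 23+3, 45+0) = 50
R[11] = max(3+50, 10+44, 9+40, …, 45+3, 22+0) = 54
R[12] = max(3+54, 10+50, 9+44, …, 22+3, 29+0) = 60
One optimal cutting: 2 + 2 + 2 + 2 + 2 + 2 → ¢10 + ¢10 + ¢10 + ¢10 + ¢10 + ¢10 = ¢60.

60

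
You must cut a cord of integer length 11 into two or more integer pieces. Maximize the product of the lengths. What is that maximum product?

Define m[k] = max over 1≤i<k of i · max(k−i, m[k−i]); the inner max lets the remainder stay uncut if that's better.
m[2] = 1*max(1,0) = 1*1 = 1
m[3] = 1*max(2,1) = 1*2 = 2
m[4] = 2*max(2,1) = 2*2 = 4
m[5] = 2*max(3,2) = 2*3 = 6
m[6] = 3*max(3,2) = 3*3 = 9
m[7] = 2*max(5,6) = 2*6 = 12
m[8] = 2*max(6,9) = 2*9 = 18
m[9] = 3*max(6,9) = 3*9 = 27
m[10] = 2*max(8,18) = 2*18 = 36
m[11] = 2*max(9,27) = 2*27 = 54
One optimal split: 3 + 3 + 3 + 2; product 3*3*3*2 = 54.

54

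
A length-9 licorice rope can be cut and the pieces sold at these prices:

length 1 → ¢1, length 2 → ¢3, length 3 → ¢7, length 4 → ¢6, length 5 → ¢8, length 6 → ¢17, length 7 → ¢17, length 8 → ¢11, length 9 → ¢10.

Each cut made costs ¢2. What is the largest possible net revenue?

22

Consider every possible first cut. v[k] is the best of p[i]+v[k−i] over all sellable i≤k, charging 2 whenever i<k.
v[1] = 1
v[2] = max(1+1-2, 3+0) = 3
v[3] = max(1+3-2, 3+1-2, 7+0) = 7
v[4] = max(1+7-2, 3+3-2, 7+1-2, 6+0) = 6
v[5] = max(1+6-2, 3+7-2, 7+3-2, 6+1-2, 8+0) = 8
v[6] = max(1+8-2, 3+6-2, 7+7-2, 6+3-2, 8+1-2, 17+0) = 17
v[7] = max(1+17-2, 3+8-2, 7+6-2, …, 17+1-2, 17+0) = 17
v[8] = max(1+17-2, 3+17-2, 7+8-2, …, 17+1-2, 11+0) = 18
v[9] = max(1+18-2, 3+17-2, 7+17-2, …, 11+1-2, 10+0) = 22
One optimal plan: pieces 6 + 3 (1 cut) → ¢24 − ¢2 = ¢22.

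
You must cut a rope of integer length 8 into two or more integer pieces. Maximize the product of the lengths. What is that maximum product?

18

Define P[k] = max over 1≤i<k of i · max(k−i, P[k−i]); the inner max lets the remainder stay uncut if that's better.
P[2] = 1*max(1,0) = 1*1 = 1
P[3] = max(1*2, 2*1) = 2
P[4] = max(1*3, 2*2, 3*1) = 4
P[5] = max(1*4, 2*3, 3*2, 4*1) = 6
P[6] = max(1*6, 2*4, 3*3, 4*2, 5*1) = 9
P[7] = max(1*9, 2*6, 3*4, 4*3, 5*2, 6*1) = 12
P[8] = max(1*12, 2*9, 3*6, …, 6*2, 7*1) = 18
One optimal split: 3 + 3 + 2; product 3*3*2 = 18.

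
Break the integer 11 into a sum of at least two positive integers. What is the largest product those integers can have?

Define m[k] = max over 1≤i<k of i · max(k−i, m[k−i]); the inner max lets the remainder stay uncut if that's better.
Small cases: m[2]=1, m[3]=2, m[4]=4.
m[5] = max(1*4, 2*3, 3*2, 4*1) = 6
m[6] = max(1*6, 2*4, 3*3, 4*2, 5*1) = 9
m[7] = max(1*9, 2*6, 3*4, 4*3, 5*2, 6*1) = 12
m[8] = max(1*12, 2*9, 3*6, …, 6*2, 7*1) = 18
m[9] = max(1*18, 2*12, 3*9, …, 7*2, 8*1) = 27
m[10] = max(1*27, 2*18, 3*12, …, 8*2, 9*1) = 36
m[11] = max(1*36, 2*27, 3*18, …, 9*2, 10*1) = 54
One optimal split: 3 + 3 + 3 + 2; product 3*3*3*2 = 54.

54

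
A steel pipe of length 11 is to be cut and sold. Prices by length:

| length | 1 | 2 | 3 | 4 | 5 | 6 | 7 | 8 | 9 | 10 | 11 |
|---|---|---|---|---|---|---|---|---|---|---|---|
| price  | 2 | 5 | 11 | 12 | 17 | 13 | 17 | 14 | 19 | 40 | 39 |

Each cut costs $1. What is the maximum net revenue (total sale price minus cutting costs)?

Consider every possible first cut. r[k] is the best of p[i]+r[k−i] over all sellable i≤k, charging 1 whenever i<k.
r[1] = 2
r[2] = 5
r[3] = 11
r[4] = 12  (first piece 1, then r[3]=11)
r[5] = 17
r[6] = 21  (first piece 3, then r[3]=11)
r[7] = 22  (first piece 1, then r[6]=21)
r[8] = 27  (first piece 3, then r[5]=17)
r[9] = 31  (first piece 3, then r[6]=21)
r[10] = 40
r[11] = 41  (first piece 1, then r[10]=40)
One optimal plan: pieces 10 + 1 (1 cut) → $42 − $1 = $41.

41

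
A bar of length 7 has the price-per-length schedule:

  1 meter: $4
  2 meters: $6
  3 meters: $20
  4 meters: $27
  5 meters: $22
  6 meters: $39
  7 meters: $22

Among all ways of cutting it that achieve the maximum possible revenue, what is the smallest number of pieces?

Build r[k] bottom-up: r[k] = max over allowed piece i of (p[i] + r[k−i]).
r[1] = 4
r[2] = max(4+4, 6+0) = 8
r[3] = max(4+8, 6+4, 20+0) = 20
r[4] = max(4+20, 6+8, 20+4, 27+0) = 27
r[5] = max(4+27, 6+20, 20+8, 27+4, 22+0) = 31
r[6] = max(4+31, 6+27, 20+20, 27+8, 22+4, 39+0) = 40
r[7] = max(4+40, 6+31, 20+27, …, 39+4, 22+0) = 47
Maximum revenue is $47.
Now minimize piece count subject to staying optimal: for each k, pieces[k] = 1 + min over i with p[i]+r[k−i]=r[k] of pieces[k−i].
pieces[4] = 1
pieces[5] = 2
pieces[6] = 2
pieces[7] = 2

2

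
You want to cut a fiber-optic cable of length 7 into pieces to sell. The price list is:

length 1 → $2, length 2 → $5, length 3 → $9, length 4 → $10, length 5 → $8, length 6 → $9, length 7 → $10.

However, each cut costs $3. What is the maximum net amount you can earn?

Let r[k] be the best obtainable value from length k. For each k, try every first piece i and keep the best of price[i] + r[k−i] minus the 3 cut fee when i<k.
r[1] = 2
r[2] = max(2+2-3, 5+0) = 5
r[3] = max(2+5-3, 5+2-3, 9+0) = 9
r[4] = max(2+9-3, 5+5-3, 9+2-3, 10+0) = 10
r[5] = max(2+10-3, 5+9-3, 9+5-3, 10+2-3, 8+0) = 11
r[6] = max(2+11-3, 5+10-3, 9+9-3, 10+5-3, 8+2-3, 9+0) = 15
r[7] = max(2+15-3, 5+11-3, 9+10-3, …, 9+2-3, 10+0) = 16
One optimal plan: pieces 4 + 3 (1 cut) → $19 − $3 = $16.

16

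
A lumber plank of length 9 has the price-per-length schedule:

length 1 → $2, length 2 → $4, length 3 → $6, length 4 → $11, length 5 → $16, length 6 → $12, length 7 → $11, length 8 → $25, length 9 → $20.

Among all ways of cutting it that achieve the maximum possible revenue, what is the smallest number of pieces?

Build r[k] bottom-up: r[k] = max over allowed piece i of (p[i] + r[k−i]).
r[1] = 2
r[2] = 4  (first piece 1, then r[1]=2)
r[3] = 6  (first piece 1, then r[2]=4)
r[4] = 11
r[5] = 16
r[6] = 18  (first piece 1, then r[5]=16)
r[7] = 20  (first piece 1, then r[6]=18)
r[8] = 25
r[9] = 27  (first piece 1, then r[8]=25)
Maximum revenue is $27.
Now minimize piece count subject to staying optimal: for each k, pieces[k] = 1 + min over i with p[i]+r[k−i]=r[k] of pieces[k−i].
pieces[6] = 2
pieces[7] = 2
pieces[8] = 1
pieces[9] = 2

2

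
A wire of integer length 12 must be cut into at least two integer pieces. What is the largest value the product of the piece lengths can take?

81

Fill prod[k] for k=2..12: at each k try every first piece i and multiply by the better of (k−i) uncut or prod[k−i].
Small cases: prod[2]=1, prod[3]=2, prod[4]=4, prod[5]=6.
prod[6] = 3·max(3,2) = 3·3 = 9
prod[7] = 2·max(5,6) = 2·6 = 12
prod[8] = 2·max(6,9) = 2·9 = 18
prod[9] = 3·max(6,9) = 3·9 = 27
prod[10] = 2·max(8,18) = 2·18 = 36
prod[11] = 2·max(9,27) = 2·27 = 54
prod[12] = 3·max(9,27) = 3·27 = 81
One optimal split: 3 + 3 + 3 + 3; product 3·3·3·3 = 81.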